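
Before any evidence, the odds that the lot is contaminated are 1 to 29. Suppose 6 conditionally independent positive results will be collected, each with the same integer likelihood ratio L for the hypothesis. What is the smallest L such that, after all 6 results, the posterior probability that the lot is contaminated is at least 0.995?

Prior odds = 1/29.
Target odds = 0.995/0.005 = 199.
Need L⁶ ≥ 199 ÷ (1/29) = 5771.
4⁶ = 4096 < 5771 ≤ 15625 = 5⁶, so L = 5.

5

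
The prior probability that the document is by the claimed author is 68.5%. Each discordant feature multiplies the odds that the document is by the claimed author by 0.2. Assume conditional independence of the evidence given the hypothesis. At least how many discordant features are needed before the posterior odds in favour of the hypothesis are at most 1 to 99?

4

Prior odds: 0.685 ÷ 0.315 = 137/63.
Likelihood ratio per discordant feature = 0.2.
Target odds = 1/99.
Require 0.2ⁿ ≤ 1/99 ÷ (137/63) = 7/1507.
0.2³ = 0.008 is still above 7/1507 but 0.2⁴ = 0.0016 is at or below it, so n = 4.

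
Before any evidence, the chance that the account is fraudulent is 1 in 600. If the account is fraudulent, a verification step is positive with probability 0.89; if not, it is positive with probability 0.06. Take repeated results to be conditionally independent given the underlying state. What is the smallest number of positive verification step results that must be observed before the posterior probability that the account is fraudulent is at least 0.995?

Prior odds = (1/600)/(599/600) = 1/599.
Likelihood ratio of a positive = 0.89/0.06 = 89/6.
Target posterior odds = 0.995/0.005 = 199.
Need (1/599) × (89/6)ⁿ ≥ 199, i.e. (89/6)ⁿ ≥ 119201.
(89/6)⁴ = 62742241/1296 falls short of 119201 but (89/6)⁵ ≈718115 reaches it, so n = 5.

5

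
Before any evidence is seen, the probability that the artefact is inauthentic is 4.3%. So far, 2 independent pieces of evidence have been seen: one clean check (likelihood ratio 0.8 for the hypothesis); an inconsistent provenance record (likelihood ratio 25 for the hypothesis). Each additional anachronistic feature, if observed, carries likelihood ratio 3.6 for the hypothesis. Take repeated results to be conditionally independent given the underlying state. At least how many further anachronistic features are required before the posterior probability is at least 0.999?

Prior odds = 0.043/0.957 = 43/957.
Combined Bayes factor of the evidence already in hand = 0.8 × 25 = 20.
Odds after that evidence = (43/957) × 20 = 860/957.
Target odds = 0.999/0.001 = 999.
Need 3.6ⁿ ≥ 999 ÷ (860/957) = 956043/860.
3.6⁵ = 604.66176 falls short of 956043/860 but 3.6⁶ = 34012224/15625 reaches it, so n = 6.

6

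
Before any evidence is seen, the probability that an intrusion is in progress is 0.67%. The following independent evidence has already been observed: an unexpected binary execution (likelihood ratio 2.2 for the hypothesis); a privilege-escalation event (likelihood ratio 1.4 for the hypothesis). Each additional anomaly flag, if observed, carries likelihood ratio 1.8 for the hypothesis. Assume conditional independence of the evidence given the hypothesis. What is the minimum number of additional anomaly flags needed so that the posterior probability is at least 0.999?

Prior odds = 0.0067/0.9933 = 67/9933.
Combined Bayes factor of the evidence already in hand = 2.2 × 1.4 = 3.08.
Odds after that evidence = (67/9933) × 3.08 = 67/3225.
Target odds = 0.999/0.001 = 999.
Need 1.8ⁿ ≥ 999 ÷ (67/3225) = 3221775/67.
1.8¹⁸ ≈39346.4 falls short of 3221775/67 but 1.8¹⁹ ≈70823.5 reaches it, so n = 19.

19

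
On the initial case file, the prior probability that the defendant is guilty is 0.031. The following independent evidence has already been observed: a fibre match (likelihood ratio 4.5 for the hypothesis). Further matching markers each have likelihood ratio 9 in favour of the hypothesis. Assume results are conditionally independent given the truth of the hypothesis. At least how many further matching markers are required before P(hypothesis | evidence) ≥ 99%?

Prior odds = 0.031/0.969 = 31/969.
Bayes factor of the evidence already in hand = 4.5.
Odds after that evidence = (31/969) × 4.5 = 93/646.
Target odds = 0.99/0.01 = 99.
Need 9ⁿ ≥ 99 ÷ (93/646) = 21318/31.
9² = 81 falls short of 21318/31 but 9³ = 729 reaches it, so n = 3.

3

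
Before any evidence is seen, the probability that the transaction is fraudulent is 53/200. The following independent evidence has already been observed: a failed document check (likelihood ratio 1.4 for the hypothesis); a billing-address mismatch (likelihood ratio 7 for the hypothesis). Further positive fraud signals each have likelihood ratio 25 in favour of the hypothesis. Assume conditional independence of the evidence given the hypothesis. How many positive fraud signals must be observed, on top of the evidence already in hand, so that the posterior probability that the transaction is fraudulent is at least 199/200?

2

Prior odds = 0.265/0.735 = 53/147.
Combined Bayes factor of the evidence already in hand = 1.4 × 7 = 9.8.
Odds after that evidence = (53/147) × 9.8 = 53/15.
Target odds = 0.995/0.005 = 199.
Need 25ⁿ ≥ 199 ÷ (53/15) = 2985/53.
25¹ = 25 falls short of 2985/53 but 25² = 625 reaches it, so n = 2.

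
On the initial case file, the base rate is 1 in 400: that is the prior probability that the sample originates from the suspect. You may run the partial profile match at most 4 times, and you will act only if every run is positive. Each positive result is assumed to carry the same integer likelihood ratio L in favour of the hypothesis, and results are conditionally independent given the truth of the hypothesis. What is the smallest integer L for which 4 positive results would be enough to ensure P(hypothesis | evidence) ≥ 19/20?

10

Prior odds = 0.0025/0.9975 = 1/399.
Target odds = 0.95/0.05 = 19.
Need L⁴ ≥ 19 ÷ (1/399) = 7581.
9⁴ = 6561 < 7581 ≤ 10000 = 10⁴, so L = 10.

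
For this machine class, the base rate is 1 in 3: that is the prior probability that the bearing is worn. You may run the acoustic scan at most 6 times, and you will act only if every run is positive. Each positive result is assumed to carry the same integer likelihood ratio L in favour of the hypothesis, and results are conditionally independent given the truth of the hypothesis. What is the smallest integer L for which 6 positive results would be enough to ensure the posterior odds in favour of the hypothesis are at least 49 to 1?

Prior odds = (1/3)/(2/3) = 0.5.
Target odds = 49.
Need L⁶ ≥ 49 ÷ 0.5 = 98.
2⁶ = 64 < 98 ≤ 729 = 3⁶, so L = 3.

3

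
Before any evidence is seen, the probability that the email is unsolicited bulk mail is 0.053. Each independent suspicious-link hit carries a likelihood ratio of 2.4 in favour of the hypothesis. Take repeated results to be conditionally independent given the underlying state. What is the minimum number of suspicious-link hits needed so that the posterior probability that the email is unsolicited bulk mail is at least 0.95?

Prior odds = 0.053/0.947 = 53/947.
Likelihood ratio per suspicious-link hit = 2.4.
Target odds: 0.95 ÷ 0.05 = 19.
Require 2.4ⁿ ≥ 19 ÷ (53/947) = 17993/53.
2.4⁶ = 2985984/15625 falls short of 17993/53 but 2.4⁷ = 35831808/78125 reaches it, so n = 7.

7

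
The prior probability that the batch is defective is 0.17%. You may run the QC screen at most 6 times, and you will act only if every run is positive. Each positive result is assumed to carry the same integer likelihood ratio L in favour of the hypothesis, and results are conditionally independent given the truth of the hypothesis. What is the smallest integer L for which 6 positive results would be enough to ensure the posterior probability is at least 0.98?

6

Prior odds = 0.0017/0.9983 = 17/9983.
Target odds = 0.98/0.02 = 49.
Need L⁶ ≥ 49 ÷ (17/9983) = 489167/17.
5⁶ = 15625 < 489167/17 ≤ 46656 = 6⁶, so L = 6.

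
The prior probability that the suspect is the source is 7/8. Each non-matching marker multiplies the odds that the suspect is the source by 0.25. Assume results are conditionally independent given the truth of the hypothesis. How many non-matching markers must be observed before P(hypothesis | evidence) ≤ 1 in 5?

3

Prior odds = 0.875/0.125 = 7.
Likelihood ratio per non-matching marker = 0.25.
Target posterior odds = 0.2/0.8 = 0.25.
Need 7 × 0.25ⁿ ≤ 0.25, i.e. 0.25ⁿ ≤ 1/28.
0.25² = 0.0625 is still above 1/28 but 0.25³ = 0.015625 is at or below it, so n = 3.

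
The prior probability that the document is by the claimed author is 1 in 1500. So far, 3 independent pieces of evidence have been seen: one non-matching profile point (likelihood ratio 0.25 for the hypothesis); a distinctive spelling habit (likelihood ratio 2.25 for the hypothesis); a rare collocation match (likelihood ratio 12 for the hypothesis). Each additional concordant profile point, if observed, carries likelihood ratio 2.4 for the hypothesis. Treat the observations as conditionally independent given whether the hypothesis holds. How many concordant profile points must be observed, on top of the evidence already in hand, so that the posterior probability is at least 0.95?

10

Prior odds = (1/1500)/(1499/1500) = 1/1499.
Combined Bayes factor of the evidence already in hand = 0.25 × 2.25 × 12 = 6.75.
Odds after that evidence = (1/1499) × 6.75 = 27/5996.
Target odds = 0.95/0.05 = 19.
Need 2.4ⁿ ≥ 19 ÷ (27/5996) = 113924/27.
2.4⁹ ≈2641.81 falls short of 113924/27 but 2.4¹⁰ ≈6340.34 reaches it, so n = 10.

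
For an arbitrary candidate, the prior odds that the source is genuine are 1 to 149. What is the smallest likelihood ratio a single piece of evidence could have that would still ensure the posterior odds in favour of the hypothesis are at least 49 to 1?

Prior odds = 1/149.
Target odds = 49.
Required Bayes factor = 49 ÷ (1/149) = 7301.

7301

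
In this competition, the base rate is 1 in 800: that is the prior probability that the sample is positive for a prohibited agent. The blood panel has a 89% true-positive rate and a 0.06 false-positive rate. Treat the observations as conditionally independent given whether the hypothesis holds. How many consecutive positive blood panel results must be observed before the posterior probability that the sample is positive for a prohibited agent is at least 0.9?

4

Prior odds = 0.00125/0.99875 = 1/799.
Likelihood ratio of a positive result = 0.89/0.06 = 89/6.
Target odds: 0.9 ÷ 0.1 = 9.
Require (89/6)ⁿ ≥ 9 ÷ (1/799) = 7191.
(89/6)³ = 704969/216 falls short of 7191 but (89/6)⁴ = 62742241/1296 reaches it, so n = 4.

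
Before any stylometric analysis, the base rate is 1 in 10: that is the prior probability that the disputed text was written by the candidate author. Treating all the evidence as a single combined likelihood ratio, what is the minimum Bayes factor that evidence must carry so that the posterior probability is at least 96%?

216

Prior odds = 0.1/0.9 = 1/9.
Target odds = 0.96/0.04 = 24.
Required Bayes factor = 24 ÷ (1/9) = 216.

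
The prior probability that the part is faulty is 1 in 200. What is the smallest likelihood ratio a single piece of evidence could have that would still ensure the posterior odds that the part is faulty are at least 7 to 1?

1393

Prior odds = 0.005/0.995 = 1/199.
Target odds = 7.
Required Bayes factor = 7 ÷ (1/199) = 1393.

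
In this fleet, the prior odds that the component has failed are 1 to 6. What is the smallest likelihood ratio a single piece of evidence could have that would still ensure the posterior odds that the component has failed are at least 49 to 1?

294

Prior odds = 1/6.
Target odds = 49.
Required Bayes factor = 49 ÷ (1/6) = 294.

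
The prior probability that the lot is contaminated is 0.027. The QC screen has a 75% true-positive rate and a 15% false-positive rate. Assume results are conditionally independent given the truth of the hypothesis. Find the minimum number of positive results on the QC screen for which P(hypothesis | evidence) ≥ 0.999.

7

Prior odds = 0.027/0.973 = 27/973.
Likelihood ratio of a positive result = 0.75/0.15 = 5.
Target posterior odds = 0.999/0.001 = 999.
Require 5ⁿ ≥ 999 ÷ (27/973) = 36001.
5⁶ = 15625 falls short of 36001 but 5⁷ = 78125 reaches it, so n = 7.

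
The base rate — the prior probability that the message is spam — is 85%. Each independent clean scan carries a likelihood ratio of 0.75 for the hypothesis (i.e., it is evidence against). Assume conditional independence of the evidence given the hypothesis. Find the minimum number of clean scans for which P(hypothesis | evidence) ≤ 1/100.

23

Prior odds = 0.85/0.15 = 17/3.
Likelihood ratio per clean scan = 0.75.
Target odds: 0.01 ÷ 0.99 = 1/99.
Require 0.75ⁿ ≤ 1/99 ÷ (17/3) = 1/561.
0.75²² ≈0.00178381 is still above 1/561 but 0.75²³ ≈0.00133786 is at or below it, so n = 23.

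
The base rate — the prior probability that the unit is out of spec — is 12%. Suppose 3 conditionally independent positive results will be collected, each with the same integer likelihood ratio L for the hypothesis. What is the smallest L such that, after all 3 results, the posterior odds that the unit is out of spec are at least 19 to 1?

6

Prior odds = 0.12/0.88 = 3/22.
Target odds = 19.
Need L³ ≥ 19 ÷ (3/22) = 418/3.
5³ = 125 < 418/3 ≤ 216 = 6³, so L = 6.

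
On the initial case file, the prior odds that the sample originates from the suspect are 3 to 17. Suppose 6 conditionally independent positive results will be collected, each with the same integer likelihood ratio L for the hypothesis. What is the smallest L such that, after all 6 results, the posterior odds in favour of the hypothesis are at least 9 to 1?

Prior odds = 3/17.
Target odds = 9.
Need L⁶ ≥ 9 ÷ (3/17) = 51.
1⁶ = 1 < 51 ≤ 64 = 2⁶, so L = 2.

2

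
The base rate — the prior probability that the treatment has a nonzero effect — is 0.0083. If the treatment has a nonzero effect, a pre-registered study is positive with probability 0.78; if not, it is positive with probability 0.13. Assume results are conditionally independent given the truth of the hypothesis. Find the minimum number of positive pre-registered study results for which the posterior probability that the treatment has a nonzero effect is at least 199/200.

6

Prior odds: 0.0083 ÷ 0.9917 = 83/9917.
Likelihood ratio of a positive = 0.78/0.13 = 6.
Target posterior odds = 0.995/0.005 = 199.
Need (83/9917) × 6ⁿ ≥ 199, i.e. 6ⁿ ≥ 1973483/83.
6⁵ = 7776 falls short of 1973483/83 but 6⁶ = 46656 reaches it, so n = 6.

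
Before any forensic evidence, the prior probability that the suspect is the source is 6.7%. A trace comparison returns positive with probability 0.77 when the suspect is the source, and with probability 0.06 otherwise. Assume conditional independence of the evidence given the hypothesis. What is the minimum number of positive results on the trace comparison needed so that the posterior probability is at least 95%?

Prior odds = 0.067/0.933 = 67/933.
Likelihood ratio of a positive result = 0.77/0.06 = 77/6.
Target posterior odds = 0.95/0.05 = 19.
Require (77/6)ⁿ ≥ 19 ÷ (67/933) = 17727/67.
(77/6)² = 5929/36 falls short of 17727/67 but (77/6)³ = 456533/216 reaches it, so n = 3.

3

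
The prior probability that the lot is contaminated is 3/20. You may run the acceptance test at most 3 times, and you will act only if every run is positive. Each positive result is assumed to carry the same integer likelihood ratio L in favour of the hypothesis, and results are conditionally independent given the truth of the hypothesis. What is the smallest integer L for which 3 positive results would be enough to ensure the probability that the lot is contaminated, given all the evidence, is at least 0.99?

Prior odds = 0.15/0.85 = 3/17.
Target odds = 0.99/0.01 = 99.
Need L³ ≥ 99 ÷ (3/17) = 561.
8³ = 512 < 561 ≤ 729 = 9³, so L = 9.

9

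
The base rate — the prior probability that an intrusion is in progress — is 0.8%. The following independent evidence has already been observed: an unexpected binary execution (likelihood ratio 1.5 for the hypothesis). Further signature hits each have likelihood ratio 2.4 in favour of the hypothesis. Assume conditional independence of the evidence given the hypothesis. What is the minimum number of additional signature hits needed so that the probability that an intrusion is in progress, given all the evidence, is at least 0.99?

11

Prior odds = 0.008/0.992 = 1/124.
Bayes factor of the evidence already in hand = 1.5.
Odds after that evidence = (1/124) × 1.5 = 3/248.
Target odds = 0.99/0.01 = 99.
Need 2.4ⁿ ≥ 99 ÷ (3/248) = 8184.
2.4¹⁰ ≈6340.34 falls short of 8184 but 2.4¹¹ ≈15216.8 reaches it, so n = 11.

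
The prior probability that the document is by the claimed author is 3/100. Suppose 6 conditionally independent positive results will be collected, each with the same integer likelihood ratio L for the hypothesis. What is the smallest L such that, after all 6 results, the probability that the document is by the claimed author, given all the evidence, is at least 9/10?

3

Prior odds = 0.03/0.97 = 3/97.
Target odds = 0.9/0.1 = 9.
Need L⁶ ≥ 9 ÷ (3/97) = 291.
2⁶ = 64 < 291 ≤ 729 = 3⁶, so L = 3.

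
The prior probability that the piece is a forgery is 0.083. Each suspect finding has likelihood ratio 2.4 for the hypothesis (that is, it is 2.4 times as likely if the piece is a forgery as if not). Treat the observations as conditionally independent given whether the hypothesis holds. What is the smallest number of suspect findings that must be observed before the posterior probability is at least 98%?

8

Prior odds: 0.083 ÷ 0.917 = 83/917.
Likelihood ratio per suspect finding = 2.4.
Target posterior odds = 0.98/0.02 = 49.
Need (83/917) × 2.4ⁿ ≥ 49, i.e. 2.4ⁿ ≥ 44933/83.
2.4⁷ = 35831808/78125 falls short of 44933/83 but 2.4⁸ = 429981696/390625 reaches it, so n = 8.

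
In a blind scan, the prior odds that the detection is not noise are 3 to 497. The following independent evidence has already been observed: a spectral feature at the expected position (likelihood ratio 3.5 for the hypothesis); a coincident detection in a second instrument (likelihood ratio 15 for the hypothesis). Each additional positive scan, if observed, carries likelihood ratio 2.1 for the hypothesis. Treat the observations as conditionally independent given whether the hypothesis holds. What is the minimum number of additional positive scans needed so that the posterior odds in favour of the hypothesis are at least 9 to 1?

5

Prior odds = 3/497.
Combined Bayes factor of the evidence already in hand = 3.5 × 15 = 52.5.
Odds after that evidence = (3/497) × 52.5 = 45/142.
Target odds = 9.
Need 2.1ⁿ ≥ 9 ÷ (45/142) = 28.4.
2.1⁴ = 19.4481 falls short of 28.4 but 2.1⁵ = 4084101/100000 reaches it, so n = 5.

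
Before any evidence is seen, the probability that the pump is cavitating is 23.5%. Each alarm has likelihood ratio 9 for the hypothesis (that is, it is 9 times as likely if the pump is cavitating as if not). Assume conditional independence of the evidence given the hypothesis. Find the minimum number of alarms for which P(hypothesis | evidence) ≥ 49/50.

3

Prior odds = 0.235/0.765 = 47/153.
Likelihood ratio per alarm = 9.
Target posterior odds = 0.98/0.02 = 49.
Need (47/153) × 9ⁿ ≥ 49, i.e. 9ⁿ ≥ 7497/47.
9² = 81 falls short of 7497/47 but 9³ = 729 reaches it, so n = 3.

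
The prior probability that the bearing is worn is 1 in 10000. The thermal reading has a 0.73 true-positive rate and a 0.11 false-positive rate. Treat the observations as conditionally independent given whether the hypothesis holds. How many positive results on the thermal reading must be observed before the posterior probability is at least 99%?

8

Prior odds = 0.0001/0.9999 = 1/9999.
Likelihood ratio of a positive result = 0.73/0.11 = 73/11.
Target posterior odds = 0.99/0.01 = 99.
Require (73/11)ⁿ ≥ 99 ÷ (1/9999) = 989901.
(73/11)⁷ ≈566906 falls short of 989901 but (73/11)⁸ ≈3.7622e+06 reaches it, so n = 8.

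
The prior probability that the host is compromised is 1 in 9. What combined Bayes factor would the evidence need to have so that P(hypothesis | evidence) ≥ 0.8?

Prior odds = (1/9)/(8/9) = 0.125.
Target odds = 0.8/0.2 = 4.
Required Bayes factor = 4 ÷ 0.125 = 32.

32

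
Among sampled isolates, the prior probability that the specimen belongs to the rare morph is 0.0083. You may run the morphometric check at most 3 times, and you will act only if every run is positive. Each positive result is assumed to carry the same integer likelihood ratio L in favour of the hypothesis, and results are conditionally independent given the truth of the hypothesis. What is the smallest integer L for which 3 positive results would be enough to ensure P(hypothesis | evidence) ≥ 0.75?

Prior odds = 0.0083/0.9917 = 83/9917.
Target odds = 0.75/0.25 = 3.
Need L³ ≥ 3 ÷ (83/9917) = 29751/83.
7³ = 343 < 29751/83 ≤ 512 = 8³, so L = 8.

8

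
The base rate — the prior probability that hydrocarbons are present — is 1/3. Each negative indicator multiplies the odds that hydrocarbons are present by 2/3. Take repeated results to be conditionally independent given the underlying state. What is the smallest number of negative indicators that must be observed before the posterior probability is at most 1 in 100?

10

Prior odds: (1/3) ÷ (2/3) = 0.5.
Likelihood ratio per negative indicator = 2/3.
Target posterior odds = 0.01/0.99 = 1/99.
Require (2/3)ⁿ ≤ 1/99 ÷ 0.5 = 2/99.
(2/3)⁹ = 512/19683 is still above 2/99 but (2/3)¹⁰ = 1024/59049 is at or below it, so n = 10.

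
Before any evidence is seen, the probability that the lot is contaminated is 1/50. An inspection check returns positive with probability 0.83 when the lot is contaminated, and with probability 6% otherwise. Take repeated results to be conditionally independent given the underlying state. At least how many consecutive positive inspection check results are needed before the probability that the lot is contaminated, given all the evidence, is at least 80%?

Prior odds = 0.02/0.98 = 1/49.
Likelihood ratio of a positive result = 0.83/0.06 = 83/6.
Target odds: 0.8 ÷ 0.2 = 4.
Need (1/49) × (83/6)ⁿ ≥ 4, i.e. (83/6)ⁿ ≥ 196.
(83/6)² = 6889/36 falls short of 196 but (83/6)³ = 571787/216 reaches it, so n = 3.

3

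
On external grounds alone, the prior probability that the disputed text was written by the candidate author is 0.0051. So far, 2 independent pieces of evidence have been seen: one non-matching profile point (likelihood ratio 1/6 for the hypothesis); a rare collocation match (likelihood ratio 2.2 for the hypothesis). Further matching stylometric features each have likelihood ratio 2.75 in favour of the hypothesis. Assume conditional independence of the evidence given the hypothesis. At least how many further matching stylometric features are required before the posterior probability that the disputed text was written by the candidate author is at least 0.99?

Prior odds = 0.0051/0.9949 = 51/9949.
Combined Bayes factor of the evidence already in hand = (1/6) × 2.2 = 11/30.
Odds after that evidence = (51/9949) × 11/30 = 187/99490.
Target odds = 0.99/0.01 = 99.
Need 2.75ⁿ ≥ 99 ÷ (187/99490) = 895410/17.
2.75¹⁰ ≈24735.9 falls short of 895410/17 but 2.75¹¹ ≈68023.6 reaches it, so n = 11.

11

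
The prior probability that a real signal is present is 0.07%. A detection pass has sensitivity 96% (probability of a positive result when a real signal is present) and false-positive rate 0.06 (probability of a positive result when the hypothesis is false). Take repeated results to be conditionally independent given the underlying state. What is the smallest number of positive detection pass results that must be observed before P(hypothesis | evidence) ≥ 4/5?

4

Prior odds: 0.0007 ÷ 0.9993 = 7/9993.
Likelihood ratio of a positive result = 0.96/0.06 = 16.
Target posterior odds = 0.8/0.2 = 4.
Require 16ⁿ ≥ 4 ÷ (7/9993) = 39972/7.
16³ = 4096 falls short of 39972/7 but 16⁴ = 65536 reaches it, so n = 4.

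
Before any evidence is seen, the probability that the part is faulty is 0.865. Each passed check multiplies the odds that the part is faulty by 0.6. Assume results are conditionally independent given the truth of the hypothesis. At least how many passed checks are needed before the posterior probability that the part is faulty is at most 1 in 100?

13

Prior odds = 0.865/0.135 = 173/27.
Likelihood ratio per passed check = 0.6.
Target odds: 0.01 ÷ 0.99 = 1/99.
Need (173/27) × 0.6ⁿ ≤ 1/99, i.e. 0.6ⁿ ≤ 3/1903.
0.6¹² = 531441/244140625 is still above 3/1903 but 0.6¹³ ≈0.00130607 is at or below it, so n = 13.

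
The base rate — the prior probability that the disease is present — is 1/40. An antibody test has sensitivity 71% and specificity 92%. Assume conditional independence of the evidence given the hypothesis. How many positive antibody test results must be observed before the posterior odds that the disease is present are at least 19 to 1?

Prior odds = 0.025/0.975 = 1/39.
False-positive rate = 1 − 0.92 = 0.08; likelihood ratio of a positive = 0.71/0.08 = 8.875.
Target odds = 19.
Require 8.875ⁿ ≥ 19 ÷ (1/39) = 741.
8.875³ = 357911/512 falls short of 741 but 8.875⁴ = 25411681/4096 reaches it, so n = 4.

4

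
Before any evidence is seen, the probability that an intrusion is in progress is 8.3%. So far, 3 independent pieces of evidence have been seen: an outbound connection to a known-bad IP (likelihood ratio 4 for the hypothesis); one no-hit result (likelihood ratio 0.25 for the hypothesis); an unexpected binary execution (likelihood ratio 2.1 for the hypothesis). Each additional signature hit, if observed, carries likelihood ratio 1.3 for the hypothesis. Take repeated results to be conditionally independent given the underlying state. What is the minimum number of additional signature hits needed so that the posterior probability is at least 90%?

Prior odds = 0.083/0.917 = 83/917.
Combined Bayes factor of the evidence already in hand = 4 × 0.25 × 2.1 = 2.1.
Odds after that evidence = (83/917) × 2.1 = 249/1310.
Target odds = 0.9/0.1 = 9.
Need 1.3ⁿ ≥ 9 ÷ (249/1310) = 3930/83.
1.3¹⁴ ≈39.3738 falls short of 3930/83 but 1.3¹⁵ ≈51.1859 reaches it, so n = 15.

15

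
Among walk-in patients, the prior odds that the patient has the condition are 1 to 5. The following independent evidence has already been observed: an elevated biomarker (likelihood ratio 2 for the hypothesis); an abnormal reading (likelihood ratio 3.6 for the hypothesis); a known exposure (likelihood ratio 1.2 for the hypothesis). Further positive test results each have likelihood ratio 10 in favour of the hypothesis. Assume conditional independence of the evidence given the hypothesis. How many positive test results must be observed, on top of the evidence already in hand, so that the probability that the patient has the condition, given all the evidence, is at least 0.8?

Prior odds = 0.2.
Combined Bayes factor of the evidence already in hand = 2 × 3.6 × 1.2 = 8.64.
Odds after that evidence = 0.2 × 8.64 = 1.728.
Target odds = 0.8/0.2 = 4.
Need 10ⁿ ≥ 4 ÷ 1.728 = 125/54.
10¹ = 10, which meets the required 125/54; so n = 1.

1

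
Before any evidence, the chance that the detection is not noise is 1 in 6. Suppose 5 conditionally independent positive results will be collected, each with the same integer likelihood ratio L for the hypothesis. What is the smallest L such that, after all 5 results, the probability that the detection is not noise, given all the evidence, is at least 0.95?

3

Prior odds = (1/6)/(5/6) = 0.2.
Target odds = 0.95/0.05 = 19.
Need L⁵ ≥ 19 ÷ 0.2 = 95.
2⁵ = 32 < 95 ≤ 243 = 3⁵, so L = 3.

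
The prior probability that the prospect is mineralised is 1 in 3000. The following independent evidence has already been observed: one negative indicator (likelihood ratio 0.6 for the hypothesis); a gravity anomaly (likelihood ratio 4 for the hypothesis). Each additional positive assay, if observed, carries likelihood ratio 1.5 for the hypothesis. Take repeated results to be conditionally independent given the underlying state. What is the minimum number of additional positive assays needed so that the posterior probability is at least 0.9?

Prior odds = (1/3000)/(2999/3000) = 1/2999.
Combined Bayes factor of the evidence already in hand = 0.6 × 4 = 2.4.
Odds after that evidence = (1/2999) × 2.4 = 12/14995.
Target odds = 0.9/0.1 = 9.
Need 1.5ⁿ ≥ 9 ÷ (12/14995) = 11246.25.
1.5²³ ≈11222.7 falls short of 11246.25 but 1.5²⁴ ≈16834.1 reaches it, so n = 24.

24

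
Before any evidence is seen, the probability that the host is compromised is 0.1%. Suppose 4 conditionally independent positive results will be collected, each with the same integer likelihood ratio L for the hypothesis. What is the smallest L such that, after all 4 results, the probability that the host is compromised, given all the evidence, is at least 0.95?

Prior odds = 0.001/0.999 = 1/999.
Target odds = 0.95/0.05 = 19.
Need L⁴ ≥ 19 ÷ (1/999) = 18981.
11⁴ = 14641 < 18981 ≤ 20736 = 12⁴, so L = 12.

12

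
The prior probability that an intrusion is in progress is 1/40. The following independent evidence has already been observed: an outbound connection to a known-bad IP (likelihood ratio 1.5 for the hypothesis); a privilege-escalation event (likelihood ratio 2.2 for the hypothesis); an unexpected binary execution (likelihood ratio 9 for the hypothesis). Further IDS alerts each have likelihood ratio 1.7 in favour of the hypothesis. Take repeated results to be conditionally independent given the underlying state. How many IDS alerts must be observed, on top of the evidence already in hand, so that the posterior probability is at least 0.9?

Prior odds = 0.025/0.975 = 1/39.
Combined Bayes factor of the evidence already in hand = 1.5 × 2.2 × 9 = 29.7.
Odds after that evidence = (1/39) × 29.7 = 99/130.
Target odds = 0.9/0.1 = 9.
Need 1.7ⁿ ≥ 9 ÷ (99/130) = 130/11.
1.7⁴ = 8.3521 falls short of 130/11 but 1.7⁵ = 1419857/100000 reaches it, so n = 5.

5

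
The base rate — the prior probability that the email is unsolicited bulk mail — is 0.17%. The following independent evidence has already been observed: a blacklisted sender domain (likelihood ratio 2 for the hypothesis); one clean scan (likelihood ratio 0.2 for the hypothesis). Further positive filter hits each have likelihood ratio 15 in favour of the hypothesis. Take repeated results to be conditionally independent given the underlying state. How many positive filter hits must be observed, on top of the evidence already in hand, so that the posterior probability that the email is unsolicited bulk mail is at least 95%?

4

Prior odds = 0.0017/0.9983 = 17/9983.
Combined Bayes factor of the evidence already in hand = 2 × 0.2 = 0.4.
Odds after that evidence = (17/9983) × 0.4 = 34/49915.
Target odds = 0.95/0.05 = 19.
Need 15ⁿ ≥ 19 ÷ (34/49915) = 948385/34.
15³ = 3375 falls short of 948385/34 but 15⁴ = 50625 reaches it, so n = 4.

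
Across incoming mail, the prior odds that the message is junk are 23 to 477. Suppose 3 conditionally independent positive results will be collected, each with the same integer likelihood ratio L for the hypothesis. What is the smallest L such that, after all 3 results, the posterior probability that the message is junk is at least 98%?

Prior odds = 23/477.
Target odds = 0.98/0.02 = 49.
Need L³ ≥ 49 ÷ (23/477) = 23373/23.
10³ = 1000 < 23373/23 ≤ 1331 = 11³, so L = 11.

11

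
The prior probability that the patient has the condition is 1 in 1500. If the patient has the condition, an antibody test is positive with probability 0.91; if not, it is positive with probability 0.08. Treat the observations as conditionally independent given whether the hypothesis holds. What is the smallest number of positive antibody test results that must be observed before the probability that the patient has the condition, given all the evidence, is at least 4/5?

4

Prior odds: (1/1500) ÷ (1499/1500) = 1/1499.
Likelihood ratio of a positive = 0.91/0.08 = 11.375.
Target odds: 0.8 ÷ 0.2 = 4.
Need (1/1499) × 11.375ⁿ ≥ 4, i.e. 11.375ⁿ ≥ 5996.
11.375³ = 753571/512 falls short of 5996 but 11.375⁴ = 68574961/4096 reaches it, so n = 4.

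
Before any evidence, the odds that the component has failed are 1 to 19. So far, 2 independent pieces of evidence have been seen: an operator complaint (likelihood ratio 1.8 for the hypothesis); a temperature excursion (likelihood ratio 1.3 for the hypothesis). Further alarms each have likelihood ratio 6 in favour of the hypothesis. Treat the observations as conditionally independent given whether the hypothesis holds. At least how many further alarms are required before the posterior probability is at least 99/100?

Prior odds = 1/19.
Combined Bayes factor of the evidence already in hand = 1.8 × 1.3 = 2.34.
Odds after that evidence = (1/19) × 2.34 = 117/950.
Target odds = 0.99/0.01 = 99.
Need 6ⁿ ≥ 99 ÷ (117/950) = 10450/13.
6³ = 216 falls short of 10450/13 but 6⁴ = 1296 reaches it, so n = 4.

4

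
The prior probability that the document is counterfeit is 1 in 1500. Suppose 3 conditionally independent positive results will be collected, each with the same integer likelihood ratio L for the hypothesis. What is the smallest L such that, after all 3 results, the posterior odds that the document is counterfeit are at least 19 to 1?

31

Prior odds = (1/1500)/(1499/1500) = 1/1499.
Target odds = 19.
Need L³ ≥ 19 ÷ (1/1499) = 28481.
30³ = 27000 < 28481 ≤ 29791 = 31³, so L = 31.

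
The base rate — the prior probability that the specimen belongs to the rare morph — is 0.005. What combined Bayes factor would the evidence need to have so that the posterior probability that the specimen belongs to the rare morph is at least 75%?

Prior odds = 0.005/0.995 = 1/199.
Target odds = 0.75/0.25 = 3.
Required Bayes factor = 3 ÷ (1/199) = 597.

597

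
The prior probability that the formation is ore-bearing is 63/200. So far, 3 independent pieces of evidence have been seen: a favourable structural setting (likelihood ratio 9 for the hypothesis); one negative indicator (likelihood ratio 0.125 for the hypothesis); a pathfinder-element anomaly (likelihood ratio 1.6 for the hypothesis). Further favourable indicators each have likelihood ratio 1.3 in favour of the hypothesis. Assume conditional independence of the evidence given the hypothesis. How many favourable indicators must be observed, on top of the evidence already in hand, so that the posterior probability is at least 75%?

5

Prior odds = 0.315/0.685 = 63/137.
Combined Bayes factor of the evidence already in hand = 9 × 0.125 × 1.6 = 1.8.
Odds after that evidence = (63/137) × 1.8 = 567/685.
Target odds = 0.75/0.25 = 3.
Need 1.3ⁿ ≥ 3 ÷ (567/685) = 685/189.
1.3⁴ = 2.8561 falls short of 685/189 but 1.3⁵ = 371293/100000 reaches it, so n = 5.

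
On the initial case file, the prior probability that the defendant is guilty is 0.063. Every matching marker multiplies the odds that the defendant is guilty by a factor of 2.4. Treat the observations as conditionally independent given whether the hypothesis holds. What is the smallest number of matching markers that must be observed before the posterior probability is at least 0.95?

7

Prior odds: 0.063 ÷ 0.937 = 63/937.
Likelihood ratio per matching marker = 2.4.
Target odds: 0.95 ÷ 0.05 = 19.
Need (63/937) × 2.4ⁿ ≥ 19, i.e. 2.4ⁿ ≥ 17803/63.
2.4⁶ = 2985984/15625 falls short of 17803/63 but 2.4⁷ = 35831808/78125 reaches it, so n = 7.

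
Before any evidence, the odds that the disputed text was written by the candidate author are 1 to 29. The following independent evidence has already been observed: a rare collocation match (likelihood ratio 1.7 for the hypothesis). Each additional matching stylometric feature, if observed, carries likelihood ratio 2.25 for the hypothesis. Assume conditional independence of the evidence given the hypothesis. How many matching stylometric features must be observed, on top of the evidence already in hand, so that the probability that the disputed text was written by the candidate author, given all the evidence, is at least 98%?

9

Prior odds = 1/29.
Bayes factor of the evidence already in hand = 1.7.
Odds after that evidence = (1/29) × 1.7 = 17/290.
Target odds = 0.98/0.02 = 49.
Need 2.25ⁿ ≥ 49 ÷ (17/290) = 14210/17.
2.25⁸ = 43046721/65536 falls short of 14210/17 but 2.25⁹ = 387420489/262144 reaches it, so n = 9.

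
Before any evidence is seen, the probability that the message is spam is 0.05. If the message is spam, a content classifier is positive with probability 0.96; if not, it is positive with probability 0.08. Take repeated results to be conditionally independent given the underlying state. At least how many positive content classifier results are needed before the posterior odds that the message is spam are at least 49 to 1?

3

Prior odds: 0.05 ÷ 0.95 = 1/19.
Likelihood ratio of a positive = 0.96/0.08 = 12.
Target odds = 49.
Need (1/19) × 12ⁿ ≥ 49, i.e. 12ⁿ ≥ 931.
12² = 144 falls short of 931 but 12³ = 1728 reaches it, so n = 3.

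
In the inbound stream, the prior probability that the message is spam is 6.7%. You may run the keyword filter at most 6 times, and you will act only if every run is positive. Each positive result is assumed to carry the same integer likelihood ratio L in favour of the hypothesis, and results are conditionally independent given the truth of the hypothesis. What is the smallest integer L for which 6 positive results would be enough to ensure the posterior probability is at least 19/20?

3

Prior odds = 0.067/0.933 = 67/933.
Target odds = 0.95/0.05 = 19.
Need L⁶ ≥ 19 ÷ (67/933) = 17727/67.
2⁶ = 64 < 17727/67 ≤ 729 = 3⁶, so L = 3.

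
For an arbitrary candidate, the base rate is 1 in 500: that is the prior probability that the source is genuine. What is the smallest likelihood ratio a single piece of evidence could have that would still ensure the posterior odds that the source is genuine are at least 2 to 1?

Prior odds = 0.002/0.998 = 1/499.
Target odds = 2.
Required Bayes factor = 2 ÷ (1/499) = 998.

998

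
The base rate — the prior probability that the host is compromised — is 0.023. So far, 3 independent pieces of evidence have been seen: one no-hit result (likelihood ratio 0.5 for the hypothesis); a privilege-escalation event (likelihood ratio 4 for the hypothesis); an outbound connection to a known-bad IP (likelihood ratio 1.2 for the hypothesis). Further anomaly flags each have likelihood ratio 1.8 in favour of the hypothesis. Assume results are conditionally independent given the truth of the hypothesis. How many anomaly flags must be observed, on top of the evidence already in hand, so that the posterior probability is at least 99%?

13

Prior odds = 0.023/0.977 = 23/977.
Combined Bayes factor of the evidence already in hand = 0.5 × 4 × 1.2 = 2.4.
Odds after that evidence = (23/977) × 2.4 = 276/4885.
Target odds = 0.99/0.01 = 99.
Need 1.8ⁿ ≥ 99 ÷ (276/4885) = 161205/92.
1.8¹² ≈1156.83 falls short of 161205/92 but 1.8¹³ ≈2082.3 reaches it, so n = 13.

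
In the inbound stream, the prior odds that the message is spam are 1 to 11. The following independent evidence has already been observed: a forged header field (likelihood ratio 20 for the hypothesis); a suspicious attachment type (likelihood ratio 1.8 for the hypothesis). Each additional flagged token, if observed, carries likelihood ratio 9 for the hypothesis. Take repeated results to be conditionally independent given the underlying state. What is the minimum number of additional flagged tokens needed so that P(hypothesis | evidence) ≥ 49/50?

Prior odds = 1/11.
Combined Bayes factor of the evidence already in hand = 20 × 1.8 = 36.
Odds after that evidence = (1/11) × 36 = 36/11.
Target odds = 0.98/0.02 = 49.
Need 9ⁿ ≥ 49 ÷ (36/11) = 539/36.
9¹ = 9 falls short of 539/36 but 9² = 81 reaches it, so n = 2.

2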